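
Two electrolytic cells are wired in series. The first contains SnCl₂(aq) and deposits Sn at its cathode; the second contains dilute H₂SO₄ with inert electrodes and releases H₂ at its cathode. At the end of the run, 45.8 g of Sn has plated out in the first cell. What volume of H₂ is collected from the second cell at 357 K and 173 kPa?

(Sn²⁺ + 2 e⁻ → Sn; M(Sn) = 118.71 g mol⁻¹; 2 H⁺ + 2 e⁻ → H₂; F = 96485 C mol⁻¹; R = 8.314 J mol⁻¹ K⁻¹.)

6.62 L

n(Sn) = 45.8 / 118.71 = 0.3858 mol, so n(e⁻) = 2 × 0.3858 = 0.7716 mol.
The cells are in series, so the same 0.7716 mol of electrons passes through the second cell.
2 H⁺ + 2 e⁻ → H₂ — 2 mol e⁻ per mol H₂, so n(H₂) = 0.7716/2 = 0.3858 mol.
V = nRT/P = (0.3858 × 8.314 × 357) / (173 × 10³) = 0.00662 m³ = 6.62 L.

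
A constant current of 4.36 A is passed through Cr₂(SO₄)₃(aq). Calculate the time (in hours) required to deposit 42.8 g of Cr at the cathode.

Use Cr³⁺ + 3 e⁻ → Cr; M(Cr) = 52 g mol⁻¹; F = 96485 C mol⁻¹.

15.2 h

n(Cr) = m/M = 42.8 / 52 = 0.8231 mol.
Each Cr atom requires 3 electrons, so n(e⁻) = 3 × 0.8231 = 2.469 mol.
Q = n(e⁻)·F = 2.469 × 96485 = 238200 C.
t = Q/I = 238200 / 4.360 A = 54640 s = 15.2 h.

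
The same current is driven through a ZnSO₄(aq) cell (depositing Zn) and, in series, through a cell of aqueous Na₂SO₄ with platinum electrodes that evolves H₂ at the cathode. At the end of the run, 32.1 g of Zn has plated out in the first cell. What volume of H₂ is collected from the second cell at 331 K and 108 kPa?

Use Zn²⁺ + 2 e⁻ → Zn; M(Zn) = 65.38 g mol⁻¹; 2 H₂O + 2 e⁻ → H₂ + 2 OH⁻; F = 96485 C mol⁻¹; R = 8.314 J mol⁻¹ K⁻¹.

12.5 L

n(Zn) = 32.1 / 65.38 = 0.4910 mol, so n(e⁻) = 2 × 0.4910 = 0.9820 mol.
The cells are in series, so the same 0.9820 mol of electrons passes through the second cell.
2 H₂O + 2 e⁻ → H₂ + 2 OH⁻ — 2 mol e⁻ per mol H₂, so n(H₂) = 0.9820/2 = 0.4910 mol.
V = nRT/P = (0.4910 × 8.314 × 331) / (108 × 10³) = 0.0125 m³ = 12.5 L.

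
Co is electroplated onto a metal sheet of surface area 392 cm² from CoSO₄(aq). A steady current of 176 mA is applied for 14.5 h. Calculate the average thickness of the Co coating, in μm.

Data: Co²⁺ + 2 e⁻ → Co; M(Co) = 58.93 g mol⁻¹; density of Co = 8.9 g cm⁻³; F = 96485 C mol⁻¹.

Q = I·t = 0.1760 × 52200 = 9187 C; n(e⁻) = 0.09522 mol.
n(Co) = n(e⁻)/2 = 0.04761 mol, so m = 0.04761 × 58.93 = 2.806 g.
Volume = m/ρ = 2.806 / 8.9 = 0.3152 cm³.
Thickness = V/A = 0.3152 / 392 = 8.04 × 10⁻⁴ cm = 8.04 μm.

8.04 μm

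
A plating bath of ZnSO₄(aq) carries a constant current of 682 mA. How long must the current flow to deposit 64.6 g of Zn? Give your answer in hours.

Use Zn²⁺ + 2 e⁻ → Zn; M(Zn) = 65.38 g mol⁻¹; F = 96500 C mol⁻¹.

n(Zn) = m/M = 64.6 / 65.38 = 0.9881 mol.
Each Zn atom requires 2 electrons, so n(e⁻) = 2 × 0.9881 = 1.976 mol.
Q = n(e⁻)·F = 1.976 × 96500 = 190700 C.
t = Q/I = 190700 / 0.6820 A = 279600 s = 77.7 h.

77.7 h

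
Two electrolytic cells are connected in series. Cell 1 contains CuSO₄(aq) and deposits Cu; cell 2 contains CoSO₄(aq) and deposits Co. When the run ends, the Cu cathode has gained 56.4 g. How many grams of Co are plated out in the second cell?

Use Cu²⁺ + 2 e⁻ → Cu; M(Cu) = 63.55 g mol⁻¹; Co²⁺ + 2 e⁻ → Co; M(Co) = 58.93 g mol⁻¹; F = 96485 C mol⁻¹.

n(Cu) = 56.4 / 63.55 = 0.8875 mol.
Since Cu²⁺ + 2 e⁻ → Cu, n(e⁻) passed = 2 × 0.8875 = 1.775 mol.
Cells in series carry the same charge, so the same 1.775 mol of electrons passes through cell 2.
Co²⁺ + 2 e⁻ → Co, so n(Co) = 1.775 / 2 = 0.8875 mol.
m(Co) = 0.8875 × 58.93 = 52.3 g.

52.3 g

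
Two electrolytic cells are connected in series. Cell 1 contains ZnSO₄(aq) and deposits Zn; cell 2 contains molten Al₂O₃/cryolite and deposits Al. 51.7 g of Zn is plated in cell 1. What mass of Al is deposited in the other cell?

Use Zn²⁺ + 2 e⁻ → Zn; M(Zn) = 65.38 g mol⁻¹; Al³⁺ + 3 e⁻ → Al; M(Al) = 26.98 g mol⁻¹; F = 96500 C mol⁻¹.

n(Zn) = 51.7 / 65.38 = 0.7908 mol.
Since Zn²⁺ + 2 e⁻ → Zn, n(e⁻) passed = 2 × 0.7908 = 1.582 mol.
Cells in series carry the same charge, so the same 1.582 mol of electrons passes through cell 2.
Al³⁺ + 3 e⁻ → Al, so n(Al) = 1.582 / 3 = 0.5272 mol.
m(Al) = 0.5272 × 26.98 = 14.2 g.

14.2 g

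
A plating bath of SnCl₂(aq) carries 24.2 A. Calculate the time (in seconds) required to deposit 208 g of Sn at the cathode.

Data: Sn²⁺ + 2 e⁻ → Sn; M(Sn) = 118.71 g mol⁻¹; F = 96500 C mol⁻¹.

n(Sn) = m/M = 208 / 118.71 = 1.752 mol.
Each Sn atom requires 2 electrons, so n(e⁻) = 2 × 1.752 = 3.504 mol.
Q = n(e⁻)·F = 3.504 × 96500 = 338200 C.
t = Q/I = 338200 / 24.20 A = 13970 s.

14000 s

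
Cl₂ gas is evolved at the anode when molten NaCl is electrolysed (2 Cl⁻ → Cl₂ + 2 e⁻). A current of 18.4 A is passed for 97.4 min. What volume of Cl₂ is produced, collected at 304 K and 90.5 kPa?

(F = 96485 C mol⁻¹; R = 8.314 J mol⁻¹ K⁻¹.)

Q = I·t = 18.40 A × 5844.0 s = 107500 C.
n(e⁻) = Q/F = 107500 / 96485 = 1.114 mol.
2 electrons are transferred per Cl₂ molecule, so n(Cl₂) = 1.114 / 2 = 0.5572 mol.
V = nRT/P = (0.5572 × 8.314 × 304) / (90.5 × 10³ Pa) = 0.0156 m³ = 15.6 L.

15.6 L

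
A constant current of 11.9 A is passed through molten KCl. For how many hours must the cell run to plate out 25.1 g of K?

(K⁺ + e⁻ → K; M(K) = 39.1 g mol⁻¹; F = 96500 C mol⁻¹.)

n(K) = m/M = 25.1 / 39.1 = 0.6419 mol.
Each K atom requires 1 electron, so n(e⁻) = 1 × 0.6419 = 0.6419 mol.
Q = n(e⁻)·F = 0.6419 × 96500 = 61950 C.
t = Q/I = 61950 / 11.90 A = 5206 s = 1.45 h.

1.45 h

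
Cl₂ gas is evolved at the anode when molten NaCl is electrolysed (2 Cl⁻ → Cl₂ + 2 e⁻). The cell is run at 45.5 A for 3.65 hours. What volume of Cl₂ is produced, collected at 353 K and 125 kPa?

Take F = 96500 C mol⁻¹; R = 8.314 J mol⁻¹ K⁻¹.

Q = I·t = 45.50 A × 13140 s = 597900 C.
n(e⁻) = Q/F = 597900 / 96500 = 6.196 mol.
2 electrons are transferred per Cl₂ molecule, so n(Cl₂) = 6.196 / 2 = 3.098 mol.
V = nRT/P = (3.098 × 8.314 × 353) / (125 × 10³ Pa) = 0.0727 m³ = 72.7 L.

72.7 L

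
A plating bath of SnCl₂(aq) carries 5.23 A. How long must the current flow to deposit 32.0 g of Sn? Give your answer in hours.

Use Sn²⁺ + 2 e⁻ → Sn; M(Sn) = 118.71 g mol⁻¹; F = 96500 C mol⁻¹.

2.76 h

n(Sn) = m/M = 32.0 / 118.71 = 0.2696 mol.
Each Sn atom requires 2 electrons, so n(e⁻) = 2 × 0.2696 = 0.5391 mol.
Q = n(e⁻)·F = 0.5391 × 96500 = 52030 C.
t = Q/I = 52030 / 5.230 A = 9948 s = 2.76 h.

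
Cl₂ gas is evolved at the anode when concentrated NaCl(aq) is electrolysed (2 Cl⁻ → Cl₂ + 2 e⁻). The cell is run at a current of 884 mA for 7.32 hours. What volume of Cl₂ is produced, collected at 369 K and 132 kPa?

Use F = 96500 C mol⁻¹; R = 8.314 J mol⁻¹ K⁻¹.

2.81 L

Q = I·t = 0.8840 A × 26352 s = 23300 C.
n(e⁻) = Q/F = 23300 / 96500 = 0.2414 mol.
2 electrons are transferred per Cl₂ molecule, so n(Cl₂) = 0.2414 / 2 = 0.1207 mol.
V = nRT/P = (0.1207 × 8.314 × 369) / (132 × 10³ Pa) = 0.00281 m³ = 2.81 L.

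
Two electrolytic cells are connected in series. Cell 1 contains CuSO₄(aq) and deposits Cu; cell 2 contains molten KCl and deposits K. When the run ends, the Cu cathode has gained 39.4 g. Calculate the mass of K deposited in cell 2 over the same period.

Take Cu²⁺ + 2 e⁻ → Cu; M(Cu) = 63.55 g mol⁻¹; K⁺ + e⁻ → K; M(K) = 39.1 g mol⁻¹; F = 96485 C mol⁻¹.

48.5 g

n(Cu) = 39.4 / 63.55 = 0.6200 mol.
Since Cu²⁺ + 2 e⁻ → Cu, n(e⁻) passed = 2 × 0.6200 = 1.240 mol.
Cells in series carry the same charge, so the same 1.240 mol of electrons passes through cell 2.
K⁺ + e⁻ → K, so n(K) = 1.240 / 1 = 1.240 mol.
m(K) = 1.240 × 39.1 = 48.5 g.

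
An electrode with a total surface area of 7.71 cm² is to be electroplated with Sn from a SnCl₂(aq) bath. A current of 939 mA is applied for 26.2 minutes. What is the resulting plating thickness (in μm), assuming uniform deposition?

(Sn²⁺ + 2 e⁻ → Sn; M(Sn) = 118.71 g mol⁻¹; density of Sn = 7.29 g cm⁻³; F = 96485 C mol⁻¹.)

Q = I·t = 0.9390 × 1572.0 = 1476 C; n(e⁻) = 0.01530 mol.
n(Sn) = n(e⁻)/2 = 0.007649 mol, so m = 0.007649 × 118.71 = 0.9081 g.
Volume = m/ρ = 0.9081 / 7.29 = 0.1246 cm³.
Thickness = V/A = 0.1246 / 7.71 = 0.0162 cm = 162 μm.

162 μm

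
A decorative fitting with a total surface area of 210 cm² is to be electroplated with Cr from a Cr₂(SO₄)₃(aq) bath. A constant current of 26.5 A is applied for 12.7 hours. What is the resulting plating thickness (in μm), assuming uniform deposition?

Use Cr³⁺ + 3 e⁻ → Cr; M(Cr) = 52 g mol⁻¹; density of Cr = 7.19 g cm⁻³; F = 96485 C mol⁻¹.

1440 μm

Q = I·t = 26.50 × 45720 = 1212000 C; n(e⁻) = 12.56 mol.
n(Cr) = n(e⁻)/3 = 4.186 mol, so m = 4.186 × 52 = 217.7 g.
Volume = m/ρ = 217.7 / 7.19 = 30.27 cm³.
Thickness = V/A = 30.27 / 210 = 0.144 cm = 1440 μm.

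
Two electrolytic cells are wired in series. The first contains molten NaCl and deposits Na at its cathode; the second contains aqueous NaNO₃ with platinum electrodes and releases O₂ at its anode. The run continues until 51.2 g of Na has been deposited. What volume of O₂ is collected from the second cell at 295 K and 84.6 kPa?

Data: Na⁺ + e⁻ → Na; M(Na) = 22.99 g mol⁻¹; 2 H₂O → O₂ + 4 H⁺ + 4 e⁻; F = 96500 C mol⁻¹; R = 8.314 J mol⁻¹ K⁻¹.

16.1 L

n(Na) = 51.2 / 22.99 = 2.227 mol, so n(e⁻) = 1 × 2.227 = 2.227 mol.
The cells are in series, so the same 2.227 mol of electrons passes through the second cell.
2 H₂O → O₂ + 4 H⁺ + 4 e⁻ — 4 mol e⁻ per mol O₂, so n(O₂) = 2.227/4 = 0.5568 mol.
V = nRT/P = (0.5568 × 8.314 × 295) / (84.6 × 10³) = 0.0161 m³ = 16.1 L.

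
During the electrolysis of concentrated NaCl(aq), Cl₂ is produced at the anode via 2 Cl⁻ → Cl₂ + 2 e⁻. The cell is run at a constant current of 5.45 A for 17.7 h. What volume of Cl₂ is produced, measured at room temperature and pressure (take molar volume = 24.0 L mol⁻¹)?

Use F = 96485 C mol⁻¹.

43.2 L

Q = I·t = 5.450 A × 63720 s = 347300 C.
n(e⁻) = Q/F = 347300 / 96485 = 3.599 mol.
2 electrons are transferred per Cl₂ molecule, so n(Cl₂) = 3.599 / 2 = 1.800 mol.
V = n × V_m = 1.800 × 24.0 = 43.2 L.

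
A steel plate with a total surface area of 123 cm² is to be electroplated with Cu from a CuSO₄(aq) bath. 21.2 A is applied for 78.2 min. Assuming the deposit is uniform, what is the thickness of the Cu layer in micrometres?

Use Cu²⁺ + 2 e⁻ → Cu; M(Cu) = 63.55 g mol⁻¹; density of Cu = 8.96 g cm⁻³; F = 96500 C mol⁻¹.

Q = I·t = 21.20 × 4692.0 = 99470 C; n(e⁻) = 1.031 mol.
n(Cu) = n(e⁻)/2 = 0.5154 mol, so m = 0.5154 × 63.55 = 32.75 g.
Volume = m/ρ = 32.75 / 8.96 = 3.655 cm³.
Thickness = V/A = 3.655 / 123 = 0.0297 cm = 297 μm.

297 μm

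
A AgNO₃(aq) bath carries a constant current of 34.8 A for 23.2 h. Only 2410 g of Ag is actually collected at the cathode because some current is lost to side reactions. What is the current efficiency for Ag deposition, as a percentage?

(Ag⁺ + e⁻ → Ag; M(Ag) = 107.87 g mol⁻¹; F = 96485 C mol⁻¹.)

74.2 %

Q = I·t = 34.80 × 83520 = 2906000 C; n(e⁻) = 2906000/96485 = 30.12 mol.
Theoretical n(Ag) = n(e⁻)/1 = 30.12 mol, i.e. m_theo = 30.12 × 107.87 = 3249 g.
Efficiency = m_actual / m_theo = 2410 / 3249 = 74.2 %.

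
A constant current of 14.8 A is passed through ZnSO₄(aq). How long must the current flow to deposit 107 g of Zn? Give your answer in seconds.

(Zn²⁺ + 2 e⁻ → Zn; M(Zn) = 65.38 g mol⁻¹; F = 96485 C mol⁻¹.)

n(Zn) = m/M = 107 / 65.38 = 1.637 mol.
Each Zn atom requires 2 electrons, so n(e⁻) = 2 × 1.637 = 3.273 mol.
Q = n(e⁻)·F = 3.273 × 96485 = 315800 C.
t = Q/I = 315800 / 14.80 A = 21340 s.

21300 s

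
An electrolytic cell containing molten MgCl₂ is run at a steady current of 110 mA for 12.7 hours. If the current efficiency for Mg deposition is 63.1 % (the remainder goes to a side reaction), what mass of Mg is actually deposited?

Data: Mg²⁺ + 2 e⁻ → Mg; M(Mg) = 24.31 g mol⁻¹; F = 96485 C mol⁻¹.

Q = I·t = 0.1100 × 45720 = 5029 C.
n(e⁻) = 5029/96485 = 0.05212 mol; theoretically n(Mg) = 0.05212/2 = 0.02606 mol, m_theo = 0.6336 g.
At 63.1 % efficiency, m_actual = 0.631 × 0.6336 = 0.400 g.

0.400 g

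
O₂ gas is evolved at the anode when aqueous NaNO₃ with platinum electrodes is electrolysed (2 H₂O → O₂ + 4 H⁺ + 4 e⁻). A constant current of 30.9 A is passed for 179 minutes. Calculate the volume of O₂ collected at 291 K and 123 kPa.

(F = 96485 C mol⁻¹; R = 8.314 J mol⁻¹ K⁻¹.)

16.9 L

Q = I·t = 30.90 A × 10740 s = 331900 C.
n(e⁻) = Q/F = 331900 / 96485 = 3.440 mol.
4 electrons are transferred per O₂ molecule, so n(O₂) = 3.440 / 4 = 0.8599 mol.
V = nRT/P = (0.8599 × 8.314 × 291) / (123 × 10³ Pa) = 0.0169 m³ = 16.9 L.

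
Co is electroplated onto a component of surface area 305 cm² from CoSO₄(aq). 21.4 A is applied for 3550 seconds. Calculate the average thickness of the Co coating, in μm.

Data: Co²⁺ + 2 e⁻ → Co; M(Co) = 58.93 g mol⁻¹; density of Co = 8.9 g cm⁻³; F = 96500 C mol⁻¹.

85.5 μm

Q = I·t = 21.40 × 3550.0 = 75970 C; n(e⁻) = 0.7873 mol.
n(Co) = n(e⁻)/2 = 0.3936 mol, so m = 0.3936 × 58.93 = 23.20 g.
Volume = m/ρ = 23.20 / 8.9 = 2.606 cm³.
Thickness = V/A = 2.606 / 305 = 0.00855 cm = 85.5 μm.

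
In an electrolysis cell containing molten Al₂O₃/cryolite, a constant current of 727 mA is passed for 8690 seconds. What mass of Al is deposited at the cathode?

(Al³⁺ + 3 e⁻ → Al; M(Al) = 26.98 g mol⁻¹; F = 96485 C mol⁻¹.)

Q = I·t = 0.7270 A × 8690.0 s = 6318 C.
n(e⁻) = Q/F = 6318 / 96485 = 0.06548 mol.
Al³⁺ + 3 e⁻ → Al, so n(Al) = n(e⁻)/3 = 0.02183 mol.
m = n·M = 0.02183 × 26.98 = 0.589 g.

0.589 g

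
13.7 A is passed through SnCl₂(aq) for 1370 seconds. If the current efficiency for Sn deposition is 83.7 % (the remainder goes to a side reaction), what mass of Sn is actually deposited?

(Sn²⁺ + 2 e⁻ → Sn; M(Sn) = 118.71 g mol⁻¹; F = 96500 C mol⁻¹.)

9.66 g

Q = I·t = 13.70 × 1370.0 = 18770 C.
n(e⁻) = 18770/96500 = 0.1945 mol; theoretically n(Sn) = 0.1945/2 = 0.09725 mol, m_theo = 11.54 g.
At 83.7 % efficiency, m_actual = 0.837 × 11.54 = 9.66 g.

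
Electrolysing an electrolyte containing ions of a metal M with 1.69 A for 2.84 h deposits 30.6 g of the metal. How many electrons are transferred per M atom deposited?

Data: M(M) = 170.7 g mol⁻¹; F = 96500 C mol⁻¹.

Q = I·t = 1.690 A × 10224 s = 17280 C, so n(e⁻) = 17280/96500 = 0.1791 mol.
n(M) deposited = 30.6 / 170.7 = 0.1793 mol.
Electrons per atom = n(e⁻)/n(M) = 0.1791 / 0.1793 = 0.999 ≈ 1, so the ion is M⁺.

1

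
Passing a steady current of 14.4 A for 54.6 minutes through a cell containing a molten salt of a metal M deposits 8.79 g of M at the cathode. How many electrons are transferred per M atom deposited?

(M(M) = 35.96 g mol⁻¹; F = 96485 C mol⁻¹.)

2

Q = I·t = 14.40 A × 3276.0 s = 47170 C, so n(e⁻) = 47170/96485 = 0.4889 mol.
n(M) deposited = 8.79 / 35.96 = 0.2444 mol.
Electrons per atom = n(e⁻)/n(M) = 0.4889 / 0.2444 = 2.00 ≈ 2, so the ion is M²⁺.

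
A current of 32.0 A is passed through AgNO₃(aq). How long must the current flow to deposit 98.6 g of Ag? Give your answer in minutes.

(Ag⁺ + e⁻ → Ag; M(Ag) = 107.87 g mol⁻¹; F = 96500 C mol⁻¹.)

45.9 min

n(Ag) = m/M = 98.6 / 107.87 = 0.9141 mol.
Each Ag atom requires 1 electron, so n(e⁻) = 1 × 0.9141 = 0.9141 mol.
Q = n(e⁻)·F = 0.9141 × 96500 = 88210 C.
t = Q/I = 88210 / 32.00 A = 2756 s = 45.9 min.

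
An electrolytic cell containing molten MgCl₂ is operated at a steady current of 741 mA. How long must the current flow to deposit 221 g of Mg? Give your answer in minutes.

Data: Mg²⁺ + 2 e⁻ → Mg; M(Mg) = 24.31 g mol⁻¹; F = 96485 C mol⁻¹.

n(Mg) = m/M = 221 / 24.31 = 9.091 mol.
Each Mg atom requires 2 electrons, so n(e⁻) = 2 × 9.091 = 18.18 mol.
Q = n(e⁻)·F = 18.18 × 96485 = 1754000 C.
t = Q/I = 1754000 / 0.7410 A = 2367000 s = 39500 min.

39500 min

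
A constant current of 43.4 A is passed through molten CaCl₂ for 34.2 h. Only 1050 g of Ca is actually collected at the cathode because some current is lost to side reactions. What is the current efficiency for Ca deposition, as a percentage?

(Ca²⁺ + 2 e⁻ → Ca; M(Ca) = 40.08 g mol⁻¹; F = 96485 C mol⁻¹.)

94.6 %

Q = I·t = 43.40 × 123120 = 5343000 C; n(e⁻) = 5343000/96485 = 55.38 mol.
Theoretical n(Ca) = n(e⁻)/2 = 27.69 mol, i.e. m_theo = 27.69 × 40.08 = 1110 g.
Efficiency = m_actual / m_theo = 1050 / 1110 = 94.6 %.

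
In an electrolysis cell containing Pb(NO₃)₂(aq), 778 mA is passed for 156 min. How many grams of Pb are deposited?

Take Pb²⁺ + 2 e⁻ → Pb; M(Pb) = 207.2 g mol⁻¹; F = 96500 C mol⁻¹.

Q = I·t = 0.7780 A × 9360.0 s = 7282 C.
n(e⁻) = Q/F = 7282 / 96500 = 0.07546 mol.
Pb²⁺ + 2 e⁻ → Pb, so n(Pb) = n(e⁻)/2 = 0.03773 mol.
m = n·M = 0.03773 × 207.2 = 7.82 g.

7.82 g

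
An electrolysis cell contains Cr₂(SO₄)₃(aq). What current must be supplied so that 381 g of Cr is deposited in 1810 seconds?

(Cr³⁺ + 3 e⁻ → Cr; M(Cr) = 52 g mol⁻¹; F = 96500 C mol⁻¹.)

n(Cr) = 381 / 52 = 7.327 mol.
n(e⁻) = 3 × 7.327 = 21.98 mol.
Q = n(e⁻)·F = 21.98 × 96500 = 2121000 C.
I = Q/t = 2121000 / 1810.0 s = 1170 A.

1170 A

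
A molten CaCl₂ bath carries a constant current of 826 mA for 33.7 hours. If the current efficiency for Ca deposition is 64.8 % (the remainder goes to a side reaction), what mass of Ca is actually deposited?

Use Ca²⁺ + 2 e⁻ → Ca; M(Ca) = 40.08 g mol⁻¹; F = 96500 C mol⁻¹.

13.5 g

Q = I·t = 0.8260 × 121320 = 100200 C.
n(e⁻) = 100200/96500 = 1.038 mol; theoretically n(Ca) = 1.038/2 = 0.5192 mol, m_theo = 20.81 g.
At 64.8 % efficiency, m_actual = 0.648 × 20.81 = 13.5 g.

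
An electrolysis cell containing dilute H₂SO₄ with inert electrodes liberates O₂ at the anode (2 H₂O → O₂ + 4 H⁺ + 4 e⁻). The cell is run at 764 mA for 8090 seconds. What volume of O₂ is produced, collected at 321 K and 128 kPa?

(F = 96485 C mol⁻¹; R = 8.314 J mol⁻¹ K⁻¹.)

0.334 L

Q = I·t = 0.7640 A × 8090.0 s = 6181 C.
n(e⁻) = Q/F = 6181 / 96485 = 0.06406 mol.
4 electrons are transferred per O₂ molecule, so n(O₂) = 0.06406 / 4 = 0.01601 mol.
V = nRT/P = (0.01601 × 8.314 × 321) / (128 × 10³ Pa) = 3.34 × 10⁻⁴ m³ = 0.334 L.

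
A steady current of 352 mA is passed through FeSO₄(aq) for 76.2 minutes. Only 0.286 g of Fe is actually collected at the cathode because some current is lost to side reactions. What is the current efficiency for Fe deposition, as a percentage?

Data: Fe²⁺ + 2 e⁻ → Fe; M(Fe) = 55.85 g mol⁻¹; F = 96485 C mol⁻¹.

61.4 %

Q = I·t = 0.3520 × 4572.0 = 1609 C; n(e⁻) = 1609/96485 = 0.01668 mol.
Theoretical n(Fe) = n(e⁻)/2 = 0.008340 mol, i.e. m_theo = 0.008340 × 55.85 = 0.4658 g.
Efficiency = m_actual / m_theo = 0.286 / 0.4658 = 61.4 %.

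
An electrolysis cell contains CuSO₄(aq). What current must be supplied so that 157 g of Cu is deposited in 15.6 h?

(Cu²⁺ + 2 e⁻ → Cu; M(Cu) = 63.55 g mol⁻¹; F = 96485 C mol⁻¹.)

n(Cu) = 157 / 63.55 = 2.470 mol.
n(e⁻) = 2 × 2.470 = 4.941 mol.
Q = n(e⁻)·F = 4.941 × 96485 = 476700 C.
I = Q/t = 476700 / 56160 s = 8.49 A.

8.49 A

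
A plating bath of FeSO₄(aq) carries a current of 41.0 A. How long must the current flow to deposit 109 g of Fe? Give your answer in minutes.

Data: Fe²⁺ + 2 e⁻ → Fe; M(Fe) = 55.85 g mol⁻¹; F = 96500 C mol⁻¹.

n(Fe) = m/M = 109 / 55.85 = 1.952 mol.
Each Fe atom requires 2 electrons, so n(e⁻) = 2 × 1.952 = 3.903 mol.
Q = n(e⁻)·F = 3.903 × 96500 = 376700 C.
t = Q/I = 376700 / 41.00 A = 9187 s = 153 min.

153 min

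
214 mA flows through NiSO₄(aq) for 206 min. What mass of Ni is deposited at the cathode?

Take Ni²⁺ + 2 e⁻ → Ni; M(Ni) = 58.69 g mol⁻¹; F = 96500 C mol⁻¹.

0.804 g

Q = I·t = 0.2140 A × 12360 s = 2645 C.
n(e⁻) = Q/F = 2645 / 96500 = 0.02741 mol.
Ni²⁺ + 2 e⁻ → Ni, so n(Ni) = n(e⁻)/2 = 0.01370 mol.
m = n·M = 0.01370 × 58.69 = 0.804 g.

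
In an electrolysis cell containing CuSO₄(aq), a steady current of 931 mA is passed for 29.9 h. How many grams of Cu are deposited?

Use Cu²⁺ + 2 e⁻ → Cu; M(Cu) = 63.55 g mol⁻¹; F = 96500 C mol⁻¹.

Q = I·t = 0.9310 A × 107640 s = 100200 C.
n(e⁻) = Q/F = 100200 / 96500 = 1.038 mol.
Cu²⁺ + 2 e⁻ → Cu, so n(Cu) = n(e⁻)/2 = 0.5192 mol.
m = n·M = 0.5192 × 63.55 = 33.0 g.

33.0 g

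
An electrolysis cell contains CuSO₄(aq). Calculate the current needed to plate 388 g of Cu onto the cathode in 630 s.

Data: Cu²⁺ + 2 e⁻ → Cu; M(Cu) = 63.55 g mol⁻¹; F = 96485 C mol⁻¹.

n(Cu) = 388 / 63.55 = 6.105 mol.
n(e⁻) = 2 × 6.105 = 12.21 mol.
Q = n(e⁻)·F = 12.21 × 96485 = 1178000 C.
I = Q/t = 1178000 / 630.00 s = 1870 A.

1870 A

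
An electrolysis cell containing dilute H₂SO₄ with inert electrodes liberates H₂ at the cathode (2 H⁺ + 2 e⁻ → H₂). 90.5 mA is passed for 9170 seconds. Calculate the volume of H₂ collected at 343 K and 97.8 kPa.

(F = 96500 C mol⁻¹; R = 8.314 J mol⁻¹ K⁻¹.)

Q = I·t = 0.09050 A × 9170.0 s = 829.9 C.
n(e⁻) = Q/F = 829.9 / 96500 = 0.008600 mol.
2 electrons are transferred per H₂ molecule, so n(H₂) = 0.008600 / 2 = 0.004300 mol.
V = nRT/P = (0.004300 × 8.314 × 343) / (97.8 × 10³ Pa) = 1.25 × 10⁻⁴ m³ = 0.125 L.

0.125 L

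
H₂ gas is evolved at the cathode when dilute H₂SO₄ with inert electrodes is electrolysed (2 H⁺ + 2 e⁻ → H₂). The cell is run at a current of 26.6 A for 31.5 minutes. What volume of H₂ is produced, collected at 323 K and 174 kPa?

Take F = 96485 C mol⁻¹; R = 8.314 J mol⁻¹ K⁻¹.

4.02 L

Q = I·t = 26.60 A × 1890.0 s = 50270 C.
n(e⁻) = Q/F = 50270 / 96485 = 0.5211 mol.
2 electrons are transferred per H₂ molecule, so n(H₂) = 0.5211 / 2 = 0.2605 mol.
V = nRT/P = (0.2605 × 8.314 × 323) / (174 × 10³ Pa) = 0.00402 m³ = 4.02 L.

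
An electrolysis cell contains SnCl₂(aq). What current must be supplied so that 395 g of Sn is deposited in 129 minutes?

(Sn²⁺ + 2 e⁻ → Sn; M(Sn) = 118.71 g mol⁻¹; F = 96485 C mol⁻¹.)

n(Sn) = 395 / 118.71 = 3.327 mol.
n(e⁻) = 2 × 3.327 = 6.655 mol.
Q = n(e⁻)·F = 6.655 × 96485 = 642100 C.
I = Q/t = 642100 / 7740.0 s = 83.0 A.

83.0 A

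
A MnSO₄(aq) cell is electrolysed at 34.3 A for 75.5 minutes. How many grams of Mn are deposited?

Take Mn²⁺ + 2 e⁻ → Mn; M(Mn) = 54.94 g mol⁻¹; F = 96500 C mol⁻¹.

Q = I·t = 34.30 A × 4530.0 s = 155400 C.
n(e⁻) = Q/F = 155400 / 96500 = 1.610 mol.
Mn²⁺ + 2 e⁻ → Mn, so n(Mn) = n(e⁻)/2 = 0.8051 mol.
m = n·M = 0.8051 × 54.94 = 44.2 g.

44.2 g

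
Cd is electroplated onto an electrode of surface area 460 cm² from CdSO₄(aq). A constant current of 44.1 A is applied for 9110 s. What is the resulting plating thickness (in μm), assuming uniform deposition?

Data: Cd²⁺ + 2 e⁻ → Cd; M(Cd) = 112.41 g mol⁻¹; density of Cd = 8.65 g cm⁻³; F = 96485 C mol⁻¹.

588 μm

Q = I·t = 44.10 × 9110.0 = 401800 C; n(e⁻) = 4.164 mol.
n(Cd) = n(e⁻)/2 = 2.082 mol, so m = 2.082 × 112.41 = 234.0 g.
Volume = m/ρ = 234.0 / 8.65 = 27.06 cm³.
Thickness = V/A = 27.06 / 460 = 0.0588 cm = 588 μm.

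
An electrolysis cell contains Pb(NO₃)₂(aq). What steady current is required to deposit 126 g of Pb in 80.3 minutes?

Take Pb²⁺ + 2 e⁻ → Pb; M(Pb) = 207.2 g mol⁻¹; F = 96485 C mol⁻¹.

24.4 A

n(Pb) = 126 / 207.2 = 0.6081 mol.
n(e⁻) = 2 × 0.6081 = 1.216 mol.
Q = n(e⁻)·F = 1.216 × 96485 = 117300 C.
I = Q/t = 117300 / 4818.0 s = 24.4 A.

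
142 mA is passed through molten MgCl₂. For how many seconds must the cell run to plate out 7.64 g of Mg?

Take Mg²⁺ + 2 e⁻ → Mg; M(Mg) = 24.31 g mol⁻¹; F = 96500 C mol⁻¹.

4.27 × 10⁵ s

n(Mg) = m/M = 7.64 / 24.31 = 0.3143 mol.
Each Mg atom requires 2 electrons, so n(e⁻) = 2 × 0.3143 = 0.6285 mol.
Q = n(e⁻)·F = 0.6285 × 96500 = 60650 C.
t = Q/I = 60650 / 0.1420 A = 427100 s.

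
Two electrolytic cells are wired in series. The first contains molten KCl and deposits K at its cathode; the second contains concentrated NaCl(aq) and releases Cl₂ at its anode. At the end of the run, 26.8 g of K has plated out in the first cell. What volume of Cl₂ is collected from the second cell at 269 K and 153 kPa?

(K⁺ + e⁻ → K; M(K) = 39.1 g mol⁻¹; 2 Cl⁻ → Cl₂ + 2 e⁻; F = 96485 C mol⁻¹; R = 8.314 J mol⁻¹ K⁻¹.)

5.01 L

n(K) = 26.8 / 39.1 = 0.6854 mol, so n(e⁻) = 1 × 0.6854 = 0.6854 mol.
The cells are in series, so the same 0.6854 mol of electrons passes through the second cell.
2 Cl⁻ → Cl₂ + 2 e⁻ — 2 mol e⁻ per mol Cl₂, so n(Cl₂) = 0.6854/2 = 0.3427 mol.
V = nRT/P = (0.3427 × 8.314 × 269) / (153 × 10³) = 0.00501 m³ = 5.01 L.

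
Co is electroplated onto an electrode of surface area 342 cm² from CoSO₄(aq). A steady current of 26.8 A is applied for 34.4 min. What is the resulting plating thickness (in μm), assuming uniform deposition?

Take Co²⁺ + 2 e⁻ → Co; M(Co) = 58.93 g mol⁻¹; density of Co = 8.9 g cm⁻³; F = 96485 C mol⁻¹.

Q = I·t = 26.80 × 2064.0 = 55320 C; n(e⁻) = 0.5733 mol.
n(Co) = n(e⁻)/2 = 0.2867 mol, so m = 0.2867 × 58.93 = 16.89 g.
Volume = m/ρ = 16.89 / 8.9 = 1.898 cm³.
Thickness = V/A = 1.898 / 342 = 0.00555 cm = 55.5 μm.

55.5 μm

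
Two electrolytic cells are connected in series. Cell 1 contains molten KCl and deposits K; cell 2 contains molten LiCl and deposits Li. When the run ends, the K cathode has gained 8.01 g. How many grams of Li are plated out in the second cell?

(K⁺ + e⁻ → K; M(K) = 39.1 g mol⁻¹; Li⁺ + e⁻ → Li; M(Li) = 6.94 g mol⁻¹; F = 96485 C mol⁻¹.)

n(K) = 8.01 / 39.1 = 0.2049 mol.
Since K⁺ + e⁻ → K, n(e⁻) passed = 1 × 0.2049 = 0.2049 mol.
Cells in series carry the same charge, so the same 0.2049 mol of electrons passes through cell 2.
Li⁺ + e⁻ → Li, so n(Li) = 0.2049 / 1 = 0.2049 mol.
m(Li) = 0.2049 × 6.94 = 1.42 g.

1.42 g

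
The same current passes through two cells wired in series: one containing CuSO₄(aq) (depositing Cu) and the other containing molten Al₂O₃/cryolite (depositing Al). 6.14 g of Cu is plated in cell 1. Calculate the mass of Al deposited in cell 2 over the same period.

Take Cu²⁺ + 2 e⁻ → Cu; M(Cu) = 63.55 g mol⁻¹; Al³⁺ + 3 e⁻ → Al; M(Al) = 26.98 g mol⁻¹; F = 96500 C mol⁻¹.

1.74 g

n(Cu) = 6.14 / 63.55 = 0.09662 mol.
Since Cu²⁺ + 2 e⁻ → Cu, n(e⁻) passed = 2 × 0.09662 = 0.1932 mol.
Cells in series carry the same charge, so the same 0.1932 mol of electrons passes through cell 2.
Al³⁺ + 3 e⁻ → Al, so n(Al) = 0.1932 / 3 = 0.06441 mol.
m(Al) = 0.06441 × 26.98 = 1.74 g.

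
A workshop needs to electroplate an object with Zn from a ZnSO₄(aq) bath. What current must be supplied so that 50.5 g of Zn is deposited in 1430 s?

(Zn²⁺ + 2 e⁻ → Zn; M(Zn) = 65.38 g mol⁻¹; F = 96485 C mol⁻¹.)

n(Zn) = 50.5 / 65.38 = 0.7724 mol.
n(e⁻) = 2 × 0.7724 = 1.545 mol.
Q = n(e⁻)·F = 1.545 × 96485 = 149100 C.
I = Q/t = 149100 / 1430.0 s = 104 A.

104 A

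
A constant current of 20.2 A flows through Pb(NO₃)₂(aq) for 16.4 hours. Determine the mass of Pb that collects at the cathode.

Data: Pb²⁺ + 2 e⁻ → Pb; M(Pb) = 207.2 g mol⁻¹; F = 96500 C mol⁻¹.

Q = I·t = 20.20 A × 59040 s = 1193000 C.
n(e⁻) = Q/F = 1193000 / 96500 = 12.36 mol.
Pb²⁺ + 2 e⁻ → Pb, so n(Pb) = n(e⁻)/2 = 6.179 mol.
m = n·M = 6.179 × 207.2 = 1280 g.

1280 g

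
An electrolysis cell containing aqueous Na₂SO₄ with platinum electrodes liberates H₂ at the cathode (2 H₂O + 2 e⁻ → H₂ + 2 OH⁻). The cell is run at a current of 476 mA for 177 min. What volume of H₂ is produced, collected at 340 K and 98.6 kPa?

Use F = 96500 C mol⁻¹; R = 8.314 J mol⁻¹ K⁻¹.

0.751 L

Q = I·t = 0.4760 A × 10620 s = 5055 C.
n(e⁻) = Q/F = 5055 / 96500 = 0.05238 mol.
2 electrons are transferred per H₂ molecule, so n(H₂) = 0.05238 / 2 = 0.02619 mol.
V = nRT/P = (0.02619 × 8.314 × 340) / (98.6 × 10³ Pa) = 7.51 × 10⁻⁴ m³ = 0.751 L.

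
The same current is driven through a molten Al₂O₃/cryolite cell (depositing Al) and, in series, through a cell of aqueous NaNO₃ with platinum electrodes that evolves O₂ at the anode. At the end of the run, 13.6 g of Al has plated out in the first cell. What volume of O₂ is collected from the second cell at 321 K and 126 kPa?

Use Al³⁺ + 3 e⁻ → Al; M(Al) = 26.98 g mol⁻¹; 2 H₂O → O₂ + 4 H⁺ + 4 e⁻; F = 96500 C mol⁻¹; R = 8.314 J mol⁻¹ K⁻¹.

8.01 L

n(Al) = 13.6 / 26.98 = 0.5041 mol, so n(e⁻) = 3 × 0.5041 = 1.512 mol.
The cells are in series, so the same 1.512 mol of electrons passes through the second cell.
2 H₂O → O₂ + 4 H⁺ + 4 e⁻ — 4 mol e⁻ per mol O₂, so n(O₂) = 1.512/4 = 0.3781 mol.
V = nRT/P = (0.3781 × 8.314 × 321) / (126 × 10³) = 0.00801 m³ = 8.01 L.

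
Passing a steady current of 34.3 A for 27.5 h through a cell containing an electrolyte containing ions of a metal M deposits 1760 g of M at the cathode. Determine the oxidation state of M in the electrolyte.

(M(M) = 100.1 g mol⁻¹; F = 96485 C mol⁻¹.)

Q = I·t = 34.30 A × 99000 s = 3396000 C, so n(e⁻) = 3396000/96485 = 35.19 mol.
n(M) deposited = 1760 / 100.1 = 17.58 mol.
Electrons per atom = n(e⁻)/n(M) = 35.19 / 17.58 = 2.00 ≈ 2, so the ion is M²⁺.

+2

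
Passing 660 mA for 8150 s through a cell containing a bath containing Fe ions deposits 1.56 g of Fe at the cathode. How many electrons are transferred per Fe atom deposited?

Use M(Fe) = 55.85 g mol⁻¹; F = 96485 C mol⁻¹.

2

Q = I·t = 0.6600 A × 8150.0 s = 5379 C, so n(e⁻) = 5379/96485 = 0.05575 mol.
n(Fe) deposited = 1.56 / 55.85 = 0.02793 mol.
Electrons per atom = n(e⁻)/n(Fe) = 0.05575 / 0.02793 = 2.00 ≈ 2, so the ion is Fe²⁺.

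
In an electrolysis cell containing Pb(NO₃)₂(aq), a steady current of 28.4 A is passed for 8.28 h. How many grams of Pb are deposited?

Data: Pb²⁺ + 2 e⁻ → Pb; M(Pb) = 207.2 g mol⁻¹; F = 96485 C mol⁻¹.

909 g

Q = I·t = 28.40 A × 29808 s = 846500 C.
n(e⁻) = Q/F = 846500 / 96485 = 8.774 mol.
Pb²⁺ + 2 e⁻ → Pb, so n(Pb) = n(e⁻)/2 = 4.387 mol.
m = n·M = 4.387 × 207.2 = 909 g.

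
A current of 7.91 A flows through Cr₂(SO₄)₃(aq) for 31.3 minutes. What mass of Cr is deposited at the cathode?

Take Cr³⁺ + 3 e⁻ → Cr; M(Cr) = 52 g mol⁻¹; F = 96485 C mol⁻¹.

2.67 g

Q = I·t = 7.910 A × 1878.0 s = 14850 C.
n(e⁻) = Q/F = 14850 / 96485 = 0.1540 mol.
Cr³⁺ + 3 e⁻ → Cr, so n(Cr) = n(e⁻)/3 = 0.05132 mol.
m = n·M = 0.05132 × 52 = 2.67 g.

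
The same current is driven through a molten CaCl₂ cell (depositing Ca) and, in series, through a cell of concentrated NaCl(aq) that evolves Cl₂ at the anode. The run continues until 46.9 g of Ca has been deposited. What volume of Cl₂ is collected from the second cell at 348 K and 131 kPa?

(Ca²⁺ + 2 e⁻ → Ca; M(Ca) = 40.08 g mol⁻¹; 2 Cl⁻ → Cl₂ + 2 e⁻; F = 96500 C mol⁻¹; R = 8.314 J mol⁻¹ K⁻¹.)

25.8 L

n(Ca) = 46.9 / 40.08 = 1.170 mol, so n(e⁻) = 2 × 1.170 = 2.340 mol.
The cells are in series, so the same 2.340 mol of electrons passes through the second cell.
2 Cl⁻ → Cl₂ + 2 e⁻ — 2 mol e⁻ per mol Cl₂, so n(Cl₂) = 2.340/2 = 1.170 mol.
V = nRT/P = (1.170 × 8.314 × 348) / (131 × 10³) = 0.0258 m³ = 25.8 L.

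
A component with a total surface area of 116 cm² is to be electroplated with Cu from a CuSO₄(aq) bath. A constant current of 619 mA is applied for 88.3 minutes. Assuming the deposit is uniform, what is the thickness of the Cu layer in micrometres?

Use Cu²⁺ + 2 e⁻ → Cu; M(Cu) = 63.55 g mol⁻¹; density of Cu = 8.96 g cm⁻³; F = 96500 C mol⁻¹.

Q = I·t = 0.6190 × 5298.0 = 3279 C; n(e⁻) = 0.03398 mol.
n(Cu) = n(e⁻)/2 = 0.01699 mol, so m = 0.01699 × 63.55 = 1.080 g.
Volume = m/ρ = 1.080 / 8.96 = 0.1205 cm³.
Thickness = V/A = 0.1205 / 116 = 0.00104 cm = 10.4 μm.

10.4 μm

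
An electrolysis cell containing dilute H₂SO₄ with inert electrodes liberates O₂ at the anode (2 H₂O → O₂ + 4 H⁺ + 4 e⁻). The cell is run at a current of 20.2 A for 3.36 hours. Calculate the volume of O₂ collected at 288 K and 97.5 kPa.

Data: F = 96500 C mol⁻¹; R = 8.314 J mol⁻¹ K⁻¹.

15.5 L

Q = I·t = 20.20 A × 12096 s = 244300 C.
n(e⁻) = Q/F = 244300 / 96500 = 2.532 mol.
4 electrons are transferred per O₂ molecule, so n(O₂) = 2.532 / 4 = 0.6330 mol.
V = nRT/P = (0.6330 × 8.314 × 288) / (97.5 × 10³ Pa) = 0.0155 m³ = 15.5 L.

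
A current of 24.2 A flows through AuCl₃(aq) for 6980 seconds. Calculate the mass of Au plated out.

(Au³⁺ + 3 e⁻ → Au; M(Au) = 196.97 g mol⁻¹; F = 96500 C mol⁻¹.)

115 g

Q = I·t = 24.20 A × 6980.0 s = 168900 C.
n(e⁻) = Q/F = 168900 / 96500 = 1.750 mol.
Au³⁺ + 3 e⁻ → Au, so n(Au) = n(e⁻)/3 = 0.5835 mol.
m = n·M = 0.5835 × 196.97 = 115 g.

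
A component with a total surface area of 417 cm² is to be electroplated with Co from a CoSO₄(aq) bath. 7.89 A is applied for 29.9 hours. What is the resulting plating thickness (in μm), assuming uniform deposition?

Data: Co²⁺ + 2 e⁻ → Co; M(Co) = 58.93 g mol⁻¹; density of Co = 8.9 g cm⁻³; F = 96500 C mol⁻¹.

Q = I·t = 7.890 × 107640 = 849300 C; n(e⁻) = 8.801 mol.
n(Co) = n(e⁻)/2 = 4.400 mol, so m = 4.400 × 58.93 = 259.3 g.
Volume = m/ρ = 259.3 / 8.9 = 29.14 cm³.
Thickness = V/A = 29.14 / 417 = 0.0699 cm = 699 μm.

699 μm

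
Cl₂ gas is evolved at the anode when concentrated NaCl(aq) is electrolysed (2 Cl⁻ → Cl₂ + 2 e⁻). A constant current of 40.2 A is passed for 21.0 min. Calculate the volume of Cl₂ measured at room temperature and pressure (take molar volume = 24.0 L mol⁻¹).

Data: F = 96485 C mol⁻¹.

Q = I·t = 40.20 A × 1260.0 s = 50650 C.
n(e⁻) = Q/F = 50650 / 96485 = 0.5250 mol.
2 electrons are transferred per Cl₂ molecule, so n(Cl₂) = 0.5250 / 2 = 0.2625 mol.
V = n × V_m = 0.2625 × 24.0 = 6.30 L.

6.30 L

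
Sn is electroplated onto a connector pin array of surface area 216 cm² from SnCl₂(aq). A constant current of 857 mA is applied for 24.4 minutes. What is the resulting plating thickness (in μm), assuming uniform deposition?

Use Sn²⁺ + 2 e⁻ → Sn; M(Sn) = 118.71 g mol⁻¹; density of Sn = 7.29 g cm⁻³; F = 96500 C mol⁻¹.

Q = I·t = 0.8570 × 1464.0 = 1255 C; n(e⁻) = 0.01300 mol.
n(Sn) = n(e⁻)/2 = 0.006501 mol, so m = 0.006501 × 118.71 = 0.7717 g.
Volume = m/ρ = 0.7717 / 7.29 = 0.1059 cm³.
Thickness = V/A = 0.1059 / 216 = 4.90 × 10⁻⁴ cm = 4.90 μm.

4.90 μm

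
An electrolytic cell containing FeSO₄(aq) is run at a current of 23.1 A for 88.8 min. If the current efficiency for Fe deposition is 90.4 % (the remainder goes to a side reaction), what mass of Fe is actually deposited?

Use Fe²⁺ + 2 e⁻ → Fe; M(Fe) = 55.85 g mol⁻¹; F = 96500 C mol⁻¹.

Q = I·t = 23.10 × 5328.0 = 123100 C.
n(e⁻) = 123100/96500 = 1.275 mol; theoretically n(Fe) = 1.275/2 = 0.6377 mol, m_theo = 35.62 g.
At 90.4 % efficiency, m_actual = 0.904 × 35.62 = 32.2 g.

32.2 g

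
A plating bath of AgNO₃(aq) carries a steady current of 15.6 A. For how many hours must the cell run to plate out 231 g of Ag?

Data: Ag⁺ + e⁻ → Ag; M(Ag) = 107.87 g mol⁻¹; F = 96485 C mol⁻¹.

3.68 h

n(Ag) = m/M = 231 / 107.87 = 2.141 mol.
Each Ag atom requires 1 electron, so n(e⁻) = 1 × 2.141 = 2.141 mol.
Q = n(e⁻)·F = 2.141 × 96485 = 206600 C.
t = Q/I = 206600 / 15.60 A = 13240 s = 3.68 h.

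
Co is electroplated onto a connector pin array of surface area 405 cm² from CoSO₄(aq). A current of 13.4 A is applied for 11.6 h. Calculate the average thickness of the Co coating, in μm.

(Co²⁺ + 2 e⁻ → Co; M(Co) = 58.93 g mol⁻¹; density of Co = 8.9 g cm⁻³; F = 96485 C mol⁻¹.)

474 μm

Q = I·t = 13.40 × 41760 = 559600 C; n(e⁻) = 5.800 mol.
n(Co) = n(e⁻)/2 = 2.900 mol, so m = 2.900 × 58.93 = 170.9 g.
Volume = m/ρ = 170.9 / 8.9 = 19.20 cm³.
Thickness = V/A = 19.20 / 405 = 0.0474 cm = 474 μm.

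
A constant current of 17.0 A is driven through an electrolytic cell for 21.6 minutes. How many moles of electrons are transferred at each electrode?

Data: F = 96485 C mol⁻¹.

0.228 mol

Q = I·t = 17.00 A × 1296.0 s = 22030 C.
n(e⁻) = Q/F = 22030 / 96485 = 0.228 mol.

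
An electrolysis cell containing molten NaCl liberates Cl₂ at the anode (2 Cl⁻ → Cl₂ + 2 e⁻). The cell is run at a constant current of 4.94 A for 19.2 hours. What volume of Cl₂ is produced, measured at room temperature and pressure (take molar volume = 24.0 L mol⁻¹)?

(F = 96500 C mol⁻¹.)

Q = I·t = 4.940 A × 69120 s = 341500 C.
n(e⁻) = Q/F = 341500 / 96500 = 3.538 mol.
2 electrons are transferred per Cl₂ molecule, so n(Cl₂) = 3.538 / 2 = 1.769 mol.
V = n × V_m = 1.769 × 24.0 = 42.5 L.

42.5 L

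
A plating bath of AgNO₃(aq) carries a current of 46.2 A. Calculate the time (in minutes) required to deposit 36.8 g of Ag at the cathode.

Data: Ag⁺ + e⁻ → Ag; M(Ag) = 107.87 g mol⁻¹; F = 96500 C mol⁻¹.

n(Ag) = m/M = 36.8 / 107.87 = 0.3412 mol.
Each Ag atom requires 1 electron, so n(e⁻) = 1 × 0.3412 = 0.3412 mol.
Q = n(e⁻)·F = 0.3412 × 96500 = 32920 C.
t = Q/I = 32920 / 46.20 A = 712.6 s = 11.9 min.

11.9 min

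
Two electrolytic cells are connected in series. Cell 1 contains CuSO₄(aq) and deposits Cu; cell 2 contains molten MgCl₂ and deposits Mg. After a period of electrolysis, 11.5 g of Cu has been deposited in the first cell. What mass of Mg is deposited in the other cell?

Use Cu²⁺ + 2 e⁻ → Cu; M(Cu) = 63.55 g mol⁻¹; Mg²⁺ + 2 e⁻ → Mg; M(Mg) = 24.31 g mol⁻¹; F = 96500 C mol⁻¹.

4.40 g

n(Cu) = 11.5 / 63.55 = 0.1810 mol.
Since Cu²⁺ + 2 e⁻ → Cu, n(e⁻) passed = 2 × 0.1810 = 0.3619 mol.
Cells in series carry the same charge, so the same 0.3619 mol of electrons passes through cell 2.
Mg²⁺ + 2 e⁻ → Mg, so n(Mg) = 0.3619 / 2 = 0.1810 mol.
m(Mg) = 0.1810 × 24.31 = 4.40 g.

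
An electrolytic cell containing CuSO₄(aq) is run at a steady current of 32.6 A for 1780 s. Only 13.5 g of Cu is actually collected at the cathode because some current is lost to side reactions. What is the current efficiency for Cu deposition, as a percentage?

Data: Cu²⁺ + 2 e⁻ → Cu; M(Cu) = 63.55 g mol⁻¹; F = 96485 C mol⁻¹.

Q = I·t = 32.60 × 1780.0 = 58030 C; n(e⁻) = 58030/96485 = 0.6014 mol.
Theoretical n(Cu) = n(e⁻)/2 = 0.3007 mol, i.e. m_theo = 0.3007 × 63.55 = 19.11 g.
Efficiency = m_actual / m_theo = 13.5 / 19.11 = 70.6 %.

70.6 %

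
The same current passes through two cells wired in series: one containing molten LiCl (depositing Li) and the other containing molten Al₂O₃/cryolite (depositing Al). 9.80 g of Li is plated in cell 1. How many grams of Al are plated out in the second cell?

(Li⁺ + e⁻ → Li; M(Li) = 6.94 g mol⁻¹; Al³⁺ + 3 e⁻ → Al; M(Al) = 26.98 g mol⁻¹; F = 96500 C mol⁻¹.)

12.7 g

n(Li) = 9.80 / 6.94 = 1.412 mol.
Since Li⁺ + e⁻ → Li, n(e⁻) passed = 1 × 1.412 = 1.412 mol.
Cells in series carry the same charge, so the same 1.412 mol of electrons passes through cell 2.
Al³⁺ + 3 e⁻ → Al, so n(Al) = 1.412 / 3 = 0.4707 mol.
m(Al) = 0.4707 × 26.98 = 12.7 g.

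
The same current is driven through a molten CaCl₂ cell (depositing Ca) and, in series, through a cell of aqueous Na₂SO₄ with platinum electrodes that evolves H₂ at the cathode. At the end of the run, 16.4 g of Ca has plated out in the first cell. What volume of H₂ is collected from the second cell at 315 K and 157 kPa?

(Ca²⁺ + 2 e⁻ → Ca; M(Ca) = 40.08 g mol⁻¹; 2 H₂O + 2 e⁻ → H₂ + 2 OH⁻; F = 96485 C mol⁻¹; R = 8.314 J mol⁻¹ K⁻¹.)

6.83 L

n(Ca) = 16.4 / 40.08 = 0.4092 mol, so n(e⁻) = 2 × 0.4092 = 0.8184 mol.
The cells are in series, so the same 0.8184 mol of electrons passes through the second cell.
2 H₂O + 2 e⁻ → H₂ + 2 OH⁻ — 2 mol e⁻ per mol H₂, so n(H₂) = 0.8184/2 = 0.4092 mol.
V = nRT/P = (0.4092 × 8.314 × 315) / (157 × 10³) = 0.00683 m³ = 6.83 L.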